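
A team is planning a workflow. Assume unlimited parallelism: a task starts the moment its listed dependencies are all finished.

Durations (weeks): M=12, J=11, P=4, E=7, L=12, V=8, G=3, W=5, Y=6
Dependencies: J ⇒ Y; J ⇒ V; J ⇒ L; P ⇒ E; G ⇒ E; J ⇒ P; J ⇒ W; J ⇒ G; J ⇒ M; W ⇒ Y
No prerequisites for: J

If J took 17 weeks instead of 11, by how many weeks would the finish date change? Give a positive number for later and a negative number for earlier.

Baseline: J→M = 11+12 = 23 → 23 weeks.
Since J is critical, the +6 change carries straight to that chain (now 29 weeks).
That remains the longest chain; total 29 weeks.
Change in finish: 29 − 23 = +6 weeks.

6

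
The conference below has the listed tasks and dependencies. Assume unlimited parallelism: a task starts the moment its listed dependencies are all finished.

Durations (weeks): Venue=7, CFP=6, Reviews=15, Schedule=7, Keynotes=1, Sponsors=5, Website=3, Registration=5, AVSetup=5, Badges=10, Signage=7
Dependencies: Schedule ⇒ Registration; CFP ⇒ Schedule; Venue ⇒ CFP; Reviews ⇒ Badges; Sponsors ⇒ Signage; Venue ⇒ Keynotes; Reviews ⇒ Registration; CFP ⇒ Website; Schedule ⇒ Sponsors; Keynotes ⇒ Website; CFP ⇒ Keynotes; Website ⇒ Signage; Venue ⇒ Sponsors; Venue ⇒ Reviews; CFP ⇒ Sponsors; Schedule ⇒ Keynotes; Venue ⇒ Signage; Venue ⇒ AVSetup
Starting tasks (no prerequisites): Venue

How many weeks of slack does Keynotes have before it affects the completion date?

1

The longest chain is Venue→CFP→Schedule→Sponsors→Signage = 7+6+7+5+7 = 32; overall finish 32 weeks.
Keynotes finishes as early as 21 and must finish by 22.
Slack of Keynotes = 21 − 20 = 1 week.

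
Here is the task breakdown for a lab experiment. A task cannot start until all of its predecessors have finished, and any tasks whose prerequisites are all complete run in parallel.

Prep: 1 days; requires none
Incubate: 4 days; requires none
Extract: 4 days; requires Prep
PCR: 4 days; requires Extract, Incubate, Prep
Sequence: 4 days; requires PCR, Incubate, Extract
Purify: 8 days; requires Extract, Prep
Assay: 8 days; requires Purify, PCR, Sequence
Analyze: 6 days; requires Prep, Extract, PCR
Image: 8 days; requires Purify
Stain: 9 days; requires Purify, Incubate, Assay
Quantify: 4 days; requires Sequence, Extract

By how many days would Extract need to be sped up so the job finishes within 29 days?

Current finish: 30 days; target: 29.
Extract is on every critical path, so each day cut from Extract cuts the finish by one (this holds down to a finish of 29).
Need 30 − 29 = 1 day off Extract → Extract becomes 3 days, finish becomes 29.

1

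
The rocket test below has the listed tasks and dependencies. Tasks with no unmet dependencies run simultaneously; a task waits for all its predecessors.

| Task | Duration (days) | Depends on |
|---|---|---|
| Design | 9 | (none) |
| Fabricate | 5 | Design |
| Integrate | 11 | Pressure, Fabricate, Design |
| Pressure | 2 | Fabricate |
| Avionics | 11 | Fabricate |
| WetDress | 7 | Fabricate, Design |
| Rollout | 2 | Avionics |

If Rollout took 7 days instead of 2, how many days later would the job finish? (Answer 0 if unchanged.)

5

The binding path is Design→Fabricate→Avionics→Rollout = 9+5+11+2 = 27; finish at 27 days.
Rollout lies on that path, so at 7 days the path becomes 32 days.
That remains the longest chain; total 32 days.
Change in finish: 32 − 27 = +5 days.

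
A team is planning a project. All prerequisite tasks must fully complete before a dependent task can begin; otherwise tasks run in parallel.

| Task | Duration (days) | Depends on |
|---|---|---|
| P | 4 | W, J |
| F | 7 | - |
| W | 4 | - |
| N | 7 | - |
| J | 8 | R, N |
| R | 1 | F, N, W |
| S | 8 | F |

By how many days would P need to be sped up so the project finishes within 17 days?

Current finish: 20 days; target: 17.
P is on every critical path, so each day cut from P cuts the finish by one (this holds down to a finish of 17).
Need 20 − 17 = 3 days off P → P becomes 1 day, finish becomes 17.

3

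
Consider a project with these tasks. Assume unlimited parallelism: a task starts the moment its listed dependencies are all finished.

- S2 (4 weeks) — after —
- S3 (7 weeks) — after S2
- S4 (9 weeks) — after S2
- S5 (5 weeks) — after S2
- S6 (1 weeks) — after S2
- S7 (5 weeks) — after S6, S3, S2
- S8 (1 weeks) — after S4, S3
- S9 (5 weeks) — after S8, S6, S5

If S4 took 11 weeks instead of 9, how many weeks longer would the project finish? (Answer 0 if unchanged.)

Actual critical path: S2→S4→S8→S9 = 4+9+1+5 = 19 ⇒ 19 weeks.
S4 is on the critical path; changing it to 11 makes that path 21 weeks.
The critical path is still S2→S4→S8→S9; finish is now 21 weeks.
Change in finish: 21 − 19 = +2 weeks.

2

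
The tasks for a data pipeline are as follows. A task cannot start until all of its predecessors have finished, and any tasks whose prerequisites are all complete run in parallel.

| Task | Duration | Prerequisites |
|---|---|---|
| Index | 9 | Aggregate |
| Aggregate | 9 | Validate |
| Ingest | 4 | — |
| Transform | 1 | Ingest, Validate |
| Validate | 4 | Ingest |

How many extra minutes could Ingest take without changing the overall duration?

0

The longest chain is Ingest→Validate→Aggregate→Index = 4+4+9+9 = 26; overall finish 26 minutes.
The longest chain containing Ingest totals 26 minutes.
Float = 26 − 26 = 0.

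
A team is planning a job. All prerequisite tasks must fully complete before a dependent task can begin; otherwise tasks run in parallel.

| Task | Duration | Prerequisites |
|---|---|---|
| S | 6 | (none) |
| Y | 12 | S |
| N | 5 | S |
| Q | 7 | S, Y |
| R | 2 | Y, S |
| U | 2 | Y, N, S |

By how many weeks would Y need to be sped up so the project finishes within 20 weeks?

5

Current finish: 25 weeks; target: 20.
Y is on every critical path, so each week cut from Y cuts the finish by one (this holds down to a finish of 14).
Need 25 − 20 = 5 weeks off Y → Y becomes 7 weeks, finish becomes 20.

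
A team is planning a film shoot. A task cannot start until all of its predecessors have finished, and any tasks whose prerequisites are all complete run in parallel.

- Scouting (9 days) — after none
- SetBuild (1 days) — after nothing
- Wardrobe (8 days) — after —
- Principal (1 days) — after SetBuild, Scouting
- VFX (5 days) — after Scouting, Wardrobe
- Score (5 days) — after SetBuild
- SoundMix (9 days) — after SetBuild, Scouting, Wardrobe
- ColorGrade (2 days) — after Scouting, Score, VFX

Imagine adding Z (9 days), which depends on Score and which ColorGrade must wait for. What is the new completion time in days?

Originally the plan takes 18 days.
With Z inserted, ColorGrade now waits for max(Scouting, Score, VFX, Z).
New critical path: Scouting→SoundMix = 9+9 = 18 ⇒ 18 days.

18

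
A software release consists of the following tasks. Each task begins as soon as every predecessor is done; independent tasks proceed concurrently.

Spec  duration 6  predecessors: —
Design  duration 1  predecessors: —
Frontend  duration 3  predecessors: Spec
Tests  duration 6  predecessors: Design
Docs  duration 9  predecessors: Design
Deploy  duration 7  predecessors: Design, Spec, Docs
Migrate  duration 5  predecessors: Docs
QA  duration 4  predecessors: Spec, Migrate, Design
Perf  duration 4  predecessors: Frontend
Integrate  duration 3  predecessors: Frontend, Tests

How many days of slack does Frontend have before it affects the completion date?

Design→Docs→Migrate→QA = 1+9+5+4 = 19 sets the makespan at 19 days.
Frontend finishes as early as 9 and must finish by 15.
So Frontend can slip 15 − 9 = 6 days.

6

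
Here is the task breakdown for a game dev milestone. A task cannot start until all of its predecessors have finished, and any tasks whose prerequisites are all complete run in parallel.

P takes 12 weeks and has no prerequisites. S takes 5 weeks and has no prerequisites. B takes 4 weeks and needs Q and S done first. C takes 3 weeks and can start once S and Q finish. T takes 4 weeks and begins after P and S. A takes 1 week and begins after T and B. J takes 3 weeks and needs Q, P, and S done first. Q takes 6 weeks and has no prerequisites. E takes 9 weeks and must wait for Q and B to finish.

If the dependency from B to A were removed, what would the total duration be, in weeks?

19

Before: longest chain Q→B→E = 6+4+9 = 19, finish 19.
Dropping B→A doesn't change A's earliest start (16); another predecessor still binds.
The longest chain is now Q→B→E = 6+4+9 = 19, so the plan takes 19 weeks.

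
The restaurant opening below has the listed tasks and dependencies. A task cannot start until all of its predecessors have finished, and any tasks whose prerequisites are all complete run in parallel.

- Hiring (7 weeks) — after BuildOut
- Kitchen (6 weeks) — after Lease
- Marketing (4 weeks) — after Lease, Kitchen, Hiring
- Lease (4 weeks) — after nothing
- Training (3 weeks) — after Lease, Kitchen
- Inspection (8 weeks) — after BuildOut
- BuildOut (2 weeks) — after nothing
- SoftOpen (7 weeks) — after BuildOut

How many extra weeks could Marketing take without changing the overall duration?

The longest chain is Lease→Kitchen→Marketing = 4+6+4 = 14; overall finish 14 weeks.
Longest path through Marketing: 14 weeks (earliest finish 14, latest finish 14).
Float = 14 − 14 = 0.

0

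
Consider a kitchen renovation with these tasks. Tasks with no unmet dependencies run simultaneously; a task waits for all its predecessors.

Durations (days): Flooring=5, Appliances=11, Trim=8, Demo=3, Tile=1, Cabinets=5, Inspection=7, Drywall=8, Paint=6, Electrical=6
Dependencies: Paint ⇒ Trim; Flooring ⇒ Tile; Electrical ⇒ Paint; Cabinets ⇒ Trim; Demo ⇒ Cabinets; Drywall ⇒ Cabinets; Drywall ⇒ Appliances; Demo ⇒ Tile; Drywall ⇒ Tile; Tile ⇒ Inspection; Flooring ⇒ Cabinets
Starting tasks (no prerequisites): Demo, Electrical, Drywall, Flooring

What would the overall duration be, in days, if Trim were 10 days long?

As given, the longest chain is Drywall→Cabinets→Trim = 8+5+8 = 21, so the finish is 21 days.
Trim lies on that path, so at 10 days the path becomes 23 days.
The critical path is still Drywall→Cabinets→Trim; finish is now 23 days.

23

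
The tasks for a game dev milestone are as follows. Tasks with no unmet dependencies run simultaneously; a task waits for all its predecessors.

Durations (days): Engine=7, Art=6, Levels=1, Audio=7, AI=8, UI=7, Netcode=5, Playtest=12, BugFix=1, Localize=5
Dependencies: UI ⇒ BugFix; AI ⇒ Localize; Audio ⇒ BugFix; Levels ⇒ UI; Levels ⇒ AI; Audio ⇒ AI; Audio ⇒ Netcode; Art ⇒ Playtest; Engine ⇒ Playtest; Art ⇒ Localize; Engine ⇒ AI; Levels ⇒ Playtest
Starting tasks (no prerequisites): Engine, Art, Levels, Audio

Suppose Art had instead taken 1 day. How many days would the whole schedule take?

20

The binding path is Engine→AI→Localize = 7+8+5 = 20; finish at 20 days.
The longest path through Art is only 18 days, so Art has float 2.
The critical path is still Engine→AI→Localize; finish is now 20 days.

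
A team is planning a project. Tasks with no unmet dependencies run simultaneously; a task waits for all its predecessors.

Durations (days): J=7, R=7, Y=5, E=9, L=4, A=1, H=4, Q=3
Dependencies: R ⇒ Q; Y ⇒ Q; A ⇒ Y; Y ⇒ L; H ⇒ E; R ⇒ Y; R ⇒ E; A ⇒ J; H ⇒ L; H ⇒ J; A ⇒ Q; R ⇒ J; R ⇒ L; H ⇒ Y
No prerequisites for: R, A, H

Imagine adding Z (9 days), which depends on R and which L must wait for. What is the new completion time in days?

Originally the project takes 16 days.
With Z inserted, L now waits for max(Y, R, H, Z).
New critical path: R→Z→L = 7+9+4 = 20 ⇒ 20 days.

20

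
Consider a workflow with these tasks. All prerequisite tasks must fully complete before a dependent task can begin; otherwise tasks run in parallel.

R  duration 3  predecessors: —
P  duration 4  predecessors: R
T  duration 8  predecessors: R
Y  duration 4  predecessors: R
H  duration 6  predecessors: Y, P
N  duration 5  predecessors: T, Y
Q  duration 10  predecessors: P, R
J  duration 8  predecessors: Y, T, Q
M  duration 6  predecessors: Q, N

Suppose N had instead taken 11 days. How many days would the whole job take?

28

As given, the longest chain is R→P→Q→J = 3+4+10+8 = 25, so the finish is 25 days.
N has 3 days of float (longest path through it is 22).
The binding chain switches to R→T→N→M = 3+8+11+6 = 28; finish 28 days.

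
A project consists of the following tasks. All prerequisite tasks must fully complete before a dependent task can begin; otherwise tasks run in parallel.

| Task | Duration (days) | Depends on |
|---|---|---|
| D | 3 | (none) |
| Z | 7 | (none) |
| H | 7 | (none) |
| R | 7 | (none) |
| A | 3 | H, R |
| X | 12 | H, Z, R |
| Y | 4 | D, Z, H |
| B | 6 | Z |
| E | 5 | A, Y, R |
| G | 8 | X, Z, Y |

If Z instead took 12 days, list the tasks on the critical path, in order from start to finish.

Z, X, G

Baseline: Z→X→G = 7+12+8 = 27 → 27 days.
Z lies on that path, so at 12 days the path becomes 32 days.
That remains the longest chain; total 32 days.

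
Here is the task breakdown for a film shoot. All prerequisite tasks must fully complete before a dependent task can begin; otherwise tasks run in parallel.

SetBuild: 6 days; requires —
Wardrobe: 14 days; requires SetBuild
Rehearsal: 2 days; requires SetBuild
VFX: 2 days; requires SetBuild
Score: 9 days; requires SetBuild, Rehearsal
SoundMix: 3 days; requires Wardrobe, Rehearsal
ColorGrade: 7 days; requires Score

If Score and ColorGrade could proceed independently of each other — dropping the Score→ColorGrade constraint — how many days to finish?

23

Original critical path: SetBuild→Rehearsal→Score→ColorGrade = 6+2+9+7 = 24 ⇒ 24 days.
Without Score→ColorGrade, ColorGrade's earliest start moves from 17 to 0.
After: SetBuild→Wardrobe→SoundMix = 6+14+3 = 23 → 23 days.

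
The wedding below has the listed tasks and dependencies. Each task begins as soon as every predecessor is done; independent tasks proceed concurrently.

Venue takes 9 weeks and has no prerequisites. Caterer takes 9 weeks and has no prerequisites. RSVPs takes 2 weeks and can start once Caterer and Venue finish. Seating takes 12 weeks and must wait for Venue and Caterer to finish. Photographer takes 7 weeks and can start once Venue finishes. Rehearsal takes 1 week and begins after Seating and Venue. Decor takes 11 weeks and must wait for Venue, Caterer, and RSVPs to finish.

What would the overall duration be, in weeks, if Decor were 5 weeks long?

22

As given, the longest chain is Venue→RSVPs→Decor = 9+2+11 = 22, so the finish is 22 weeks.
Decor lies on that path, so at 5 weeks the path becomes 16 weeks.
The binding chain switches to Venue→Seating→Rehearsal = 9+12+1 = 22; finish 22 weeks.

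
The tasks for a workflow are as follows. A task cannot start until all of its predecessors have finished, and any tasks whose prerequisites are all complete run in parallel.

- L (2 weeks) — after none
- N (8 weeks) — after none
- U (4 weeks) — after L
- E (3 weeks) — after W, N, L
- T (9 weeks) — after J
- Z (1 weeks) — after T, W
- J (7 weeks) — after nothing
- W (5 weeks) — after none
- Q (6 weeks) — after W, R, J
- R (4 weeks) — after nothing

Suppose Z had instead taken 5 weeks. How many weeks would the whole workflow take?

Baseline: J→T→Z = 7+9+1 = 17 → 17 weeks.
Z lies on that path, so at 5 weeks the path becomes 21 weeks.
No other chain overtakes it, so the finish is 21 weeks.

21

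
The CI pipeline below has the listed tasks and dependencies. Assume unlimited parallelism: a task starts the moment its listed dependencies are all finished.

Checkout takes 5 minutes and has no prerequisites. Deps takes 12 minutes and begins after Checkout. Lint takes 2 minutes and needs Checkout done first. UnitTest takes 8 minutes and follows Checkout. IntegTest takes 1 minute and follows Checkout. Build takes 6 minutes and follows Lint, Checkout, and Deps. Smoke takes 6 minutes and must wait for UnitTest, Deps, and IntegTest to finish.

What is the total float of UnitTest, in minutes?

The longest chain is Checkout→Deps→Build = 5+12+6 = 23; overall finish 23 minutes.
Longest path through UnitTest: 19 minutes (earliest finish 13, latest finish 17).
Slack of UnitTest = 9 − 5 = 4 minutes.

4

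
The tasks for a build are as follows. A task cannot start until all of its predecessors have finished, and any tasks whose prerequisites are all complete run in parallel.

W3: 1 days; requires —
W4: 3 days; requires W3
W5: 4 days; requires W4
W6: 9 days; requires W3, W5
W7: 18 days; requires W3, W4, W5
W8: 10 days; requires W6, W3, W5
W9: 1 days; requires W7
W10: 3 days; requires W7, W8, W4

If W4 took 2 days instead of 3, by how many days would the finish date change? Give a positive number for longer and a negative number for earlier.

Actual critical path: W3→W4→W5→W6→W8→W10 = 1+3+4+9+10+3 = 30 ⇒ 30 days.
W4 is on the critical path; changing it to 2 makes that path 29 days.
The critical path is still W3→W4→W5→W6→W8→W10; finish is now 29 days.
Change in finish: 29 − 30 = -1 days.

-1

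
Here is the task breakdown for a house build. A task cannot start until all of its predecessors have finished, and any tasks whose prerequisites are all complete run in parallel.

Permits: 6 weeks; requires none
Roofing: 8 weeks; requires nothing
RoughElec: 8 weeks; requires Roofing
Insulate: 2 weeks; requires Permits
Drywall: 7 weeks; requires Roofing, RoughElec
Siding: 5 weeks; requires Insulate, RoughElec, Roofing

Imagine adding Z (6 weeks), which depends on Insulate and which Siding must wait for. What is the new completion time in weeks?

23

Originally the schedule takes 23 weeks.
With Z inserted, Siding now waits for max(Insulate, RoughElec, Roofing, Z).
New critical path: Roofing→RoughElec→Drywall = 8+8+7 = 23 ⇒ 23 weeks.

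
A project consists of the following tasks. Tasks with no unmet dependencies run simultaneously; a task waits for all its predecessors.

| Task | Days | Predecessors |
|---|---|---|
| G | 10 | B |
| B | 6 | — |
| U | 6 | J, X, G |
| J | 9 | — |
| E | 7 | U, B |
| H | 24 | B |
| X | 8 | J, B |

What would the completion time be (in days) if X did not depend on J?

Before: longest chain B→H = 6+24 = 30, finish 30.
Without J→X, X's earliest start moves from 9 to 6.
After: B→H = 6+24 = 30 → 30 days.

30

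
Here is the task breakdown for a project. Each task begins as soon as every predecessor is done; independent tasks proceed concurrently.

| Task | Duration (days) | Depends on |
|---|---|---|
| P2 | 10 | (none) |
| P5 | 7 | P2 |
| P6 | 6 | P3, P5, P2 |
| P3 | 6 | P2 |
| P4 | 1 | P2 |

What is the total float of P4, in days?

12

Critical path: P2→P5→P6 = 10+7+6 = 23, so the finish is 23 days.
P4 finishes as early as 11 and must finish by 23.
So P4 can slip 23 − 11 = 12 days.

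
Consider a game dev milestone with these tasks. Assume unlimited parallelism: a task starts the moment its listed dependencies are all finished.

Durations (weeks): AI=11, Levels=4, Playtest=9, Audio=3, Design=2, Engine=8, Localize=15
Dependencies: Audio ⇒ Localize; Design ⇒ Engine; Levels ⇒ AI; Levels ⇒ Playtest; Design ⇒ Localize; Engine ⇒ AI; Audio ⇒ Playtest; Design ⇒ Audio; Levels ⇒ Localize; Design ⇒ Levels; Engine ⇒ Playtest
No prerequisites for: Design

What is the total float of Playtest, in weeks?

Design→Engine→AI = 2+8+11 = 21 sets the makespan at 21 weeks.
The longest chain containing Playtest totals 19 weeks.
So Playtest can slip 21 − 19 = 2 weeks.

2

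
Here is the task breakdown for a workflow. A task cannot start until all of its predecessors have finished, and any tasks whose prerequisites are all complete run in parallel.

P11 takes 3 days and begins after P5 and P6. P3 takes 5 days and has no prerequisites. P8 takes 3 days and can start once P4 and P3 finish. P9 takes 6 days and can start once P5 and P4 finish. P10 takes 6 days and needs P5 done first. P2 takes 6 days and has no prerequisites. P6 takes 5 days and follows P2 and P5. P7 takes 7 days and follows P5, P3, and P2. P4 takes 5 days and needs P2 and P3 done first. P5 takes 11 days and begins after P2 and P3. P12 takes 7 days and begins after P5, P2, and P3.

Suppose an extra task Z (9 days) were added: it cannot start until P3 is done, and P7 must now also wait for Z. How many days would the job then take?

25

Originally the job takes 25 days.
With Z inserted, P7 now waits for max(P5, P3, P2, Z).
New critical path: P2→P5→P6→P11 = 6+11+5+3 = 25 ⇒ 25 days.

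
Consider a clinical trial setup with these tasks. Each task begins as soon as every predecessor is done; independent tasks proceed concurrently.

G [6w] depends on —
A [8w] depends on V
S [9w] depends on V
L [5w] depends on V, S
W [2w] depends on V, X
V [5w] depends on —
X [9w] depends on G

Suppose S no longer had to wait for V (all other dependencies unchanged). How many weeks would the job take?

With the dependency in place, V→S→L = 5+9+5 = 19 sets the finish at 19 weeks.
Without V→S, S's earliest start moves from 5 to 0.
New critical path: G→X→W = 6+9+2 = 17 ⇒ 17 weeks.

17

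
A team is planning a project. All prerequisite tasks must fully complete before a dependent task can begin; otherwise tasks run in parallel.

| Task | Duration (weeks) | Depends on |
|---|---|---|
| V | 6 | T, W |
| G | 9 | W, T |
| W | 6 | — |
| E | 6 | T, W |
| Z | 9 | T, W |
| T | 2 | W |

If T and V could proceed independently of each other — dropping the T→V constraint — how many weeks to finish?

With the dependency in place, W→T→G = 6+2+9 = 17 sets the finish at 17 weeks.
Without T→V, V's earliest start moves from 8 to 6.
After: W→T→G = 6+2+9 = 17 → 17 weeks.

17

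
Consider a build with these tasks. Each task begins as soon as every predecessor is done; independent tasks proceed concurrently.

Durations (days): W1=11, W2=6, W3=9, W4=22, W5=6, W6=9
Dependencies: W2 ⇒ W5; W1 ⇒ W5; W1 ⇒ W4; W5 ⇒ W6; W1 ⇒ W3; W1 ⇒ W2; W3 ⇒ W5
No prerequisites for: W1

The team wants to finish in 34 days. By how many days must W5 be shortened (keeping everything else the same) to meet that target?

Current finish: 35 days; target: 34.
W5 is on every critical path, so each day cut from W5 cuts the finish by one (this holds down to a finish of 33).
Need 35 − 34 = 1 day off W5 → W5 becomes 5 days, finish becomes 34.

1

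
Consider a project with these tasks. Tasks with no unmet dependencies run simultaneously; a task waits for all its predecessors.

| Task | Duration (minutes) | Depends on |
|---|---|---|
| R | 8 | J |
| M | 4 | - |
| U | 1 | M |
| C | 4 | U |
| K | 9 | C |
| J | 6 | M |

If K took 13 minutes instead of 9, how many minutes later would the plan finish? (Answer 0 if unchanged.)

Baseline: M→U→C→K = 4+1+4+9 = 18 → 18 minutes.
Since K is critical, the +4 change carries straight to that chain (now 22 minutes).
That remains the longest chain; total 22 minutes.
Change in finish: 22 − 18 = +4 minutes.

4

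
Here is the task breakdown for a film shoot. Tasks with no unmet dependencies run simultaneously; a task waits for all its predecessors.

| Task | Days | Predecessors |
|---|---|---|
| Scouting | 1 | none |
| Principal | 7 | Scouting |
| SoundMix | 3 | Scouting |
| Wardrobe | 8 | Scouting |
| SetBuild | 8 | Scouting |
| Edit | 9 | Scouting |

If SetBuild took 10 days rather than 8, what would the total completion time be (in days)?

11

Baseline: Scouting→Edit = 1+9 = 10 → 10 days.
SetBuild has 1 day of float (longest path through it is 9).
The binding chain switches to Scouting→SetBuild = 1+10 = 11; finish 11 days.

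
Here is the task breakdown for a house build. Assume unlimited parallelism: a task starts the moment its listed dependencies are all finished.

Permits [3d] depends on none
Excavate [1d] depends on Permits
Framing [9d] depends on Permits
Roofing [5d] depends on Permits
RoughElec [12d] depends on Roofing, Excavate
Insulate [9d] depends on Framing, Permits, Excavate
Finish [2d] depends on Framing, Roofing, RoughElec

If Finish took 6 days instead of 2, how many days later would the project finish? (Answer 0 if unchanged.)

As given, the longest chain is Permits→Roofing→RoughElec→Finish = 3+5+12+2 = 22, so the finish is 22 days.
Finish lies on that path, so at 6 days the path becomes 26 days.
No other chain overtakes it, so the finish is 26 days.
Change in finish: 26 − 22 = +4 days.

4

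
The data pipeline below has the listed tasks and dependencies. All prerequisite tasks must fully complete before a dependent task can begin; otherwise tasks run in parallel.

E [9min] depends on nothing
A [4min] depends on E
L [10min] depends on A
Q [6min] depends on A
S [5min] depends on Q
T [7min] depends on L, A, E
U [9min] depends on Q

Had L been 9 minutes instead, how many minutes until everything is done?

Critical path before the change: E→A→L→T = 9+4+10+7 = 30 giving 30 minutes.
L lies on that path, so at 9 minutes the path becomes 29 minutes.
The critical path is still E→A→L→T; finish is now 29 minutes.

29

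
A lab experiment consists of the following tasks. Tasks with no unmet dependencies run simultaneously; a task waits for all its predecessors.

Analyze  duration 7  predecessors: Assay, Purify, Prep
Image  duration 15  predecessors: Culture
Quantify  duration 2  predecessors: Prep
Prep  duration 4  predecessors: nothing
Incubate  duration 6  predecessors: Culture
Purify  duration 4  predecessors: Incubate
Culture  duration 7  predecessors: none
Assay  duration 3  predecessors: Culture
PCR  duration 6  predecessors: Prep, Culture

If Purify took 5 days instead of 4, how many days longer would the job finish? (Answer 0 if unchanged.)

1

Critical path before the change: Culture→Incubate→Purify→Analyze = 7+6+4+7 = 24 giving 24 days.
Purify is on the critical path; changing it to 5 makes that path 25 days.
The critical path is still Culture→Incubate→Purify→Analyze; finish is now 25 days.
Change in finish: 25 − 24 = +1 days.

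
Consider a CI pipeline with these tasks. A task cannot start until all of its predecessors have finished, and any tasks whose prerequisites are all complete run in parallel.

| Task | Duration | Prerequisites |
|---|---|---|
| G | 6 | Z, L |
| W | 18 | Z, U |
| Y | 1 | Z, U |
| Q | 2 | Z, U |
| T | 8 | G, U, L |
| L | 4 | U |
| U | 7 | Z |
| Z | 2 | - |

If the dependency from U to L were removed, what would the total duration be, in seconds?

27

With the dependency in place, Z→U→L→G→T = 2+7+4+6+8 = 27 sets the finish at 27 seconds.
Without U→L, L's earliest start moves from 9 to 0.
After: Z→U→W = 2+7+18 = 27 → 27 seconds.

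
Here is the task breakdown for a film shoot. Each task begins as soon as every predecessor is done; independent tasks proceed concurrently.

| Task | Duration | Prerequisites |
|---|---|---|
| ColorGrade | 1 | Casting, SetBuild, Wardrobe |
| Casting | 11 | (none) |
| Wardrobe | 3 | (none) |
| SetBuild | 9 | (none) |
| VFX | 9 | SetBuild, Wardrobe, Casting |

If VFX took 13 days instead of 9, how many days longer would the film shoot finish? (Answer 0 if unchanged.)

Baseline: Casting→VFX = 11+9 = 20 → 20 days.
VFX is on the critical path; changing it to 13 makes that path 24 days.
That remains the longest chain; total 24 days.
Change in finish: 24 − 20 = +4 days.

4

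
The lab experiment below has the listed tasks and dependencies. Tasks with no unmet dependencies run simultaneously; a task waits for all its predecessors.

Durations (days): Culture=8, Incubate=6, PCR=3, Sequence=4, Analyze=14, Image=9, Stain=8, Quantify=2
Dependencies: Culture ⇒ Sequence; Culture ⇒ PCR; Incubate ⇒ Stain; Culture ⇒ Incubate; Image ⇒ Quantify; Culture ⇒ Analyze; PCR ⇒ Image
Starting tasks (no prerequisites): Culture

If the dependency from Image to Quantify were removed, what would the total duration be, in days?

22

With the dependency in place, Culture→Incubate→Stain = 8+6+8 = 22 sets the finish at 22 days.
Without Image→Quantify, Quantify's earliest start moves from 20 to 0.
New critical path: Culture→Incubate→Stain = 8+6+8 = 22 ⇒ 22 days.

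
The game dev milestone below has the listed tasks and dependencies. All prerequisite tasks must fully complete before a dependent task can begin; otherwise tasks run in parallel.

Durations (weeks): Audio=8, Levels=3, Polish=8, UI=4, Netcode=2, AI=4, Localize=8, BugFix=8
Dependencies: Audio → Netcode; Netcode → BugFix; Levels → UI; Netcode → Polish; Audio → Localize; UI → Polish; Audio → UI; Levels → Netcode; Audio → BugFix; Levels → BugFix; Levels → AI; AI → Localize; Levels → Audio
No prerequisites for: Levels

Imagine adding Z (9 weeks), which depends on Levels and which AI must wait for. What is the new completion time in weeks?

24

Originally the game dev milestone takes 23 weeks.
With Z inserted, AI now waits for max(Levels, Z).
New critical path: Levels→Z→AI→Localize = 3+9+4+8 = 24 ⇒ 24 weeks.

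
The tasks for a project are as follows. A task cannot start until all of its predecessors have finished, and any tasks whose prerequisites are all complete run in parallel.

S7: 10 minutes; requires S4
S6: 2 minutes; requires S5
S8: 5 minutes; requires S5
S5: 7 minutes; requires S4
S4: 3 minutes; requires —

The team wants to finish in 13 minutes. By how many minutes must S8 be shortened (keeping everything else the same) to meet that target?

2

Current finish: 15 minutes; target: 13.
S8 is on every critical path, so each minute cut from S8 cuts the finish by one (this holds down to a finish of 13).
Need 15 − 13 = 2 minutes off S8 → S8 becomes 3 minutes, finish becomes 13.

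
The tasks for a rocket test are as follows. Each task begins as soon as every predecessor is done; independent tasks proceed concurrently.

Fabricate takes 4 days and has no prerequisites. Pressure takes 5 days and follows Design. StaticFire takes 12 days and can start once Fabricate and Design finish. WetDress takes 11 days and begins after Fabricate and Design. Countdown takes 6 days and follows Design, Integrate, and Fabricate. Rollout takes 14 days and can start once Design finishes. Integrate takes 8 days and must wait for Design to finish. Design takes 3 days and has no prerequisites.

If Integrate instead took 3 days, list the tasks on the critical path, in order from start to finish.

Design, Rollout

As given, the longest chain is Design→Integrate→Countdown = 3+8+6 = 17, so the finish is 17 days.
Integrate is on the critical path; changing it to 3 makes that path 12 days.
New critical path: Design→Rollout = 3+14 = 17 ⇒ 17 days.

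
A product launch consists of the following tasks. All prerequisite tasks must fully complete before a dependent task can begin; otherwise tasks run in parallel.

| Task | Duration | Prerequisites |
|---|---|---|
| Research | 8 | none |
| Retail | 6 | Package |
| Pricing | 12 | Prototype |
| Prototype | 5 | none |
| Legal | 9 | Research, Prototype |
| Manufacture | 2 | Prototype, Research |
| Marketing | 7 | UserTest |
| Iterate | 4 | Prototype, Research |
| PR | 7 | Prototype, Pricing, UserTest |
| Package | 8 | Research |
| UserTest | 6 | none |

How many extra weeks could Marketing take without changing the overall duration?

11

Prototype→Pricing→PR = 5+12+7 = 24 sets the makespan at 24 weeks.
Longest path through Marketing: 13 weeks (earliest finish 13, latest finish 24).
Float = 24 − 13 = 11.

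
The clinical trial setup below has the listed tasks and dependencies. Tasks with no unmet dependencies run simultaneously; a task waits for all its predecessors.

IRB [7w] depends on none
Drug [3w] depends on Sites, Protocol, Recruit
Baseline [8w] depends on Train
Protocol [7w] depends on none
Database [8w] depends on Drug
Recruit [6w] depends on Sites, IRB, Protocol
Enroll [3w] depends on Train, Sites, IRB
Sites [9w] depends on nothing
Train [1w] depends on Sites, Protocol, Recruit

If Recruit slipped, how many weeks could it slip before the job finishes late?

Sites→Recruit→Drug→Database = 9+6+3+8 = 26 sets the makespan at 26 weeks.
The longest chain containing Recruit totals 26 weeks.
Slack of Recruit = 9 − 9 = 0 weeks.

0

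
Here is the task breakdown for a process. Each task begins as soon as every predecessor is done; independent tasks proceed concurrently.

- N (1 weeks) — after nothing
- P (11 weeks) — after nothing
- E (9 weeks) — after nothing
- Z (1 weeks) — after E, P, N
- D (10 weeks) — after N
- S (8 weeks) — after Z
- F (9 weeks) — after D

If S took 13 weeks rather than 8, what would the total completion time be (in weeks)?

Baseline: P→Z→S = 11+1+8 = 20 → 20 weeks.
S is on the critical path; changing it to 13 makes that path 25 weeks.
The critical path is still P→Z→S; finish is now 25 weeks.

25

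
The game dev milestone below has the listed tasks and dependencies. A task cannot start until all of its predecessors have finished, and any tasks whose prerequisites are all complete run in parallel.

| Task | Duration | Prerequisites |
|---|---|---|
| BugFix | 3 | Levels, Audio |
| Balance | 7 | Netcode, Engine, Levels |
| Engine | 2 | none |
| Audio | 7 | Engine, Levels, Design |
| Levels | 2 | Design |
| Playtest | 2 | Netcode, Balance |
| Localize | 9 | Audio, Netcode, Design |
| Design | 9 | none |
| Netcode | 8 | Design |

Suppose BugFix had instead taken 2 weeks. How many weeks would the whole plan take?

As given, the longest chain is Design→Levels→Audio→Localize = 9+2+7+9 = 27, so the finish is 27 weeks.
BugFix has 6 weeks of float (longest path through it is 21).
The critical path is still Design→Levels→Audio→Localize; finish is now 27 weeks.

27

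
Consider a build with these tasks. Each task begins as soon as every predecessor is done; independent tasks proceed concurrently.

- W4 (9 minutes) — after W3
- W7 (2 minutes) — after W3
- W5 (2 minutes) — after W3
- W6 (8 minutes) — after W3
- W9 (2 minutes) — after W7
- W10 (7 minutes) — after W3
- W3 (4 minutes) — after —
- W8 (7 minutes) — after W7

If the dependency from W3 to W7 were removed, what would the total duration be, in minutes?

Before: longest chain W3→W4 = 4+9 = 13, finish 13.
Without W3→W7, W7's earliest start moves from 4 to 0.
After: W3→W4 = 4+9 = 13 → 13 minutes.

13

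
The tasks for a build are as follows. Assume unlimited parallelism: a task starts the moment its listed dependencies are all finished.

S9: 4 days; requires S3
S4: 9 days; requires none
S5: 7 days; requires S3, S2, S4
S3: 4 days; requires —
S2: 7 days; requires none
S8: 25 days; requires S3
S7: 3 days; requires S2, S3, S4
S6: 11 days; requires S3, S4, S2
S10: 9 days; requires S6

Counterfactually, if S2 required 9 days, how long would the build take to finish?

29

Critical path before the change: S3→S8 = 4+25 = 29 giving 29 days.
S2 is off the critical path — its longest chain is 27 days, giving 2 of slack.
Now S2→S6→S10 = 9+11+9 = 29 is longest, so the finish becomes 29 days.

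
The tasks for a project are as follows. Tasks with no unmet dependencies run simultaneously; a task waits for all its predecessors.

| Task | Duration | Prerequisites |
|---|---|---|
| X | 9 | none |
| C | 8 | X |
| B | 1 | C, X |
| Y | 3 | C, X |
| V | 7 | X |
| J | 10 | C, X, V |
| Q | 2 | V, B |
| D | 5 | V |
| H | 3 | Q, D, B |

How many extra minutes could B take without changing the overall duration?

4

Critical path: X→C→J = 9+8+10 = 27, so the finish is 27 minutes.
The longest chain containing B totals 23 minutes.
Float = 27 − 23 = 4.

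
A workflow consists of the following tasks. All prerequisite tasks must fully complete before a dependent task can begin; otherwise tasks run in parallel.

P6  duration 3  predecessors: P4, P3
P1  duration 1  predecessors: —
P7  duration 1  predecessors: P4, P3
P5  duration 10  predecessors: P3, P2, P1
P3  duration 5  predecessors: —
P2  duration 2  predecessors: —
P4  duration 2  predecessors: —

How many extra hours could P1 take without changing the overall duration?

Critical path: P3→P5 = 5+10 = 15, so the finish is 15 hours.
Longest path through P1: 11 hours (earliest finish 1, latest finish 5).
So P1 can slip 5 − 1 = 4 hours.

4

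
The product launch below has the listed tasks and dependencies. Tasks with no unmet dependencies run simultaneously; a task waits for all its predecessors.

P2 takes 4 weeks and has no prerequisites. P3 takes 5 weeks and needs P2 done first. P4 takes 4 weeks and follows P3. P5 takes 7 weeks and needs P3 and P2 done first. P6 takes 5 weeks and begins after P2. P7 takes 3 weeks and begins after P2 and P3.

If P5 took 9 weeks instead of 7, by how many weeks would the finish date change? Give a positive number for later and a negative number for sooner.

2

As given, the longest chain is P2→P3→P5 = 4+5+7 = 16, so the finish is 16 weeks.
Since P5 is critical, the +2 change carries straight to that chain (now 18 weeks).
No other chain overtakes it, so the finish is 18 weeks.
Change in finish: 18 − 16 = +2 weeks.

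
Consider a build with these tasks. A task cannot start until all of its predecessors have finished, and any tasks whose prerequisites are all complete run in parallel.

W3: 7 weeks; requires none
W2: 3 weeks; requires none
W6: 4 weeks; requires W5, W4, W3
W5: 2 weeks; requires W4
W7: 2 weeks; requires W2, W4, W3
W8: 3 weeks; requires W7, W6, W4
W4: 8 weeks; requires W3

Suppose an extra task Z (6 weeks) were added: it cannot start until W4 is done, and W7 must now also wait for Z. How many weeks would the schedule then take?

Originally the schedule takes 24 weeks.
With Z inserted, W7 now waits for max(W2, W4, W3, Z).
New critical path: W3→W4→Z→W7→W8 = 7+8+6+2+3 = 26 ⇒ 26 weeks.

26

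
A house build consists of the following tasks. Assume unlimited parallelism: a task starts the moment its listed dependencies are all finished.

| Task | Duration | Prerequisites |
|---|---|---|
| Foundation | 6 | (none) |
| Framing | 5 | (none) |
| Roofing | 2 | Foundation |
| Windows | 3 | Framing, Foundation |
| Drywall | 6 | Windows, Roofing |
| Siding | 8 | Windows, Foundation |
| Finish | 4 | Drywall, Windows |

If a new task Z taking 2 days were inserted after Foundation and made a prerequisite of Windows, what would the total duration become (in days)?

Originally the project takes 19 days.
With Z inserted, Windows now waits for max(Framing, Foundation, Z).
New critical path: Foundation→Z→Windows→Drywall→Finish = 6+2+3+6+4 = 21 ⇒ 21 days.

21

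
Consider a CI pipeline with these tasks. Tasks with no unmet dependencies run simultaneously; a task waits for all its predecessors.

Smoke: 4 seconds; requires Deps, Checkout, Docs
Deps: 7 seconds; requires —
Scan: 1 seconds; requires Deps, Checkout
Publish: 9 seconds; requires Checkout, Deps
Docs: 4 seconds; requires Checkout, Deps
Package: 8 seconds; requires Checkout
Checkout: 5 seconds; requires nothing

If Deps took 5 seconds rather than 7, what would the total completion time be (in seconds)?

14

As given, the longest chain is Deps→Publish = 7+9 = 16, so the finish is 16 seconds.
Deps is on the critical path; changing it to 5 makes that path 14 seconds.
New critical path: Checkout→Publish = 5+9 = 14 ⇒ 14 seconds.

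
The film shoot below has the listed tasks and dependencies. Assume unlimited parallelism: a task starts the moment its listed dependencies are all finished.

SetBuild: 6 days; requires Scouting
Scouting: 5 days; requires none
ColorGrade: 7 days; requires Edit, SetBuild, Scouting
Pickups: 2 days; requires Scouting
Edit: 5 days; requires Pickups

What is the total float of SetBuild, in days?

1

Critical path: Scouting→Pickups→Edit→ColorGrade = 5+2+5+7 = 19, so the finish is 19 days.
The longest chain containing SetBuild totals 18 days.
Float = 19 − 18 = 1.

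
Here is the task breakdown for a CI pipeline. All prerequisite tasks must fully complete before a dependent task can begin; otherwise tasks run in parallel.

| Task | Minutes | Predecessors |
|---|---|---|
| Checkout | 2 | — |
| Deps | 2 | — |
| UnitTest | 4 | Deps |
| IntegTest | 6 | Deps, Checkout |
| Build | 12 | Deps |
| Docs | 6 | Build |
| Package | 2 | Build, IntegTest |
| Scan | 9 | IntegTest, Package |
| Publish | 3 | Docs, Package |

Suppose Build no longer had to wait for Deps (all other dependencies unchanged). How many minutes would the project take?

23

Before: longest chain Deps→Build→Package→Scan = 2+12+2+9 = 25, finish 25.
Without Deps→Build, Build's earliest start moves from 2 to 0.
After: Build→Package→Scan = 12+2+9 = 23 → 23 minutes.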